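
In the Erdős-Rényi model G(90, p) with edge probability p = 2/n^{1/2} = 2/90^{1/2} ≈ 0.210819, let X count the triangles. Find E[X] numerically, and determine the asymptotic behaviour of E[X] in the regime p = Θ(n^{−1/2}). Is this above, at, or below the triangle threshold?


Number of potential triangles: C(90, 3) = 117480.
Each occurs with probability p³ ≈ (0.210819)³ ≈ 9.36971159e-03.
By linearity: E[X] = C(90, 3)·p³ ≈ 117480 · 9.36971159e-03 ≈ 1100.753717.
Since α = 1/2 < 1, p = c/n^{1/2} ≫ 1/n is above the triangle threshold p ~ 1/n. Asymptotically E[X] ~ (c³/6)·n^{3(1−α)} = (2³/6)·n^{1.5} → ∞; triangles are abundant w.h.p.

E[X] ≈ 1100.753717; in regime p = Θ(1/n^{1/2}) E[X] diverges (above the triangle threshold p ~ 1/n).


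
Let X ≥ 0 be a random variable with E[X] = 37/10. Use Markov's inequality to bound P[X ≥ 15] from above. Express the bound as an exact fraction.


μ = E[X] = 37/10, a = 15.
Markov: P[X ≥ 15] ≤ μ/a = (37/10)/15 = 37/150.
Numerically: ≈ 0.247.
(Since a = 15 > μ = 3.700, the bound 37/150 is < 1 and informative.)

P[X ≥ 15] ≤ 37/150 ≈ 0.247.


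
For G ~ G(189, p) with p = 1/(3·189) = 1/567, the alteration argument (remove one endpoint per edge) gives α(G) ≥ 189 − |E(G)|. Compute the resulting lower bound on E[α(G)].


E[|E(G)|] = C(189, 2)·p = 17766 · (1/567) = 94/3.
E[α(G)] ≥ n − E[|E(G)|] = 189 − 94/3 = 473/3.
Numerically: ≈ 157.66667.
(This is only a lower bound; the true E[α(G)] may be larger.)

E[α(G)] ≥ 473/3 ≈ 157.66667.


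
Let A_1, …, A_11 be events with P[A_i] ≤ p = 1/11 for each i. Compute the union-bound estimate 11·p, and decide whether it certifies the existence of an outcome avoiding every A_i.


Union bound: P[∪_{i=1}^{11} A_i] ≤ Σ_i P[A_i] ≤ 11·p = 11·(1/11) = 1.
Numerically: 1 ≈ 1.0000.
Is 1 < 1? NO.
Since the bound 1 is ≥ 1, the union bound is uninformative here; it does NOT by itself certify existence.

11·p = 1 ≈ 1.0000; existence NOT certified by the union bound.


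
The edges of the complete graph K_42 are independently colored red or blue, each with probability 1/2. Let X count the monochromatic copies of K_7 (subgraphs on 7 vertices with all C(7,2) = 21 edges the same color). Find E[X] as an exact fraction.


Let X = Σ_S X_S over the C(42, 7) = 26978328 subsets S of size 7, where X_S = 1 if the K_7 on S is monochromatic.
For a fixed S, the K_7 on S has C(7, 2) = 21 edges. P[all 21 edges red] = (1/2)^21, and likewise for blue, so P[monochromatic] = 2·(1/2)^21 = 2^{1 − 21} = 1/1048576.
Summing: E[X] = C(42, 7) · 2^{1 − 21} = 26978328 · 1/1048576 = 3372291/131072.
Numerically: E[X] ≈ 25.72854.

E[X] = C(42,7)·2^(1−C(7,2)) = 3372291/131072 ≈ 25.72854.


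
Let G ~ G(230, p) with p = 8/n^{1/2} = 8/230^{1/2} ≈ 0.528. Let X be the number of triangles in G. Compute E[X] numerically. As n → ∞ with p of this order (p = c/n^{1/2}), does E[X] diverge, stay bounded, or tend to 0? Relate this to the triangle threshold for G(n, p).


Number of potential triangles: C(230, 3) = 2001460.
Each occurs with probability p³ ≈ (0.528)³ ≈ 1.46784e-01.
By linearity: E[X] = C(230, 3)·p³ ≈ 2001460 · 1.46784e-01 ≈ 293781.959.
Since α = 1/2 < 1, p = c/n^{1/2} ≫ 1/n is above the triangle threshold p ~ 1/n. Asymptotically E[X] ~ (c³/6)·n^{3(1−α)} = (8³/6)·n^{1.5} → ∞; triangles are abundant w.h.p.

E[X] ≈ 293781.959; in regime p = Θ(1/n^{1/2}) E[X] diverges (above the triangle threshold p ~ 1/n).


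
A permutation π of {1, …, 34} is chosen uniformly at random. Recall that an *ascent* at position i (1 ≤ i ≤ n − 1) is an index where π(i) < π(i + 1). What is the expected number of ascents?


Write X = Σ X_I over i = 1, …, 33, with X_I the indicator of one ascent.
There are 33 indicators.
For each fixed i, the pair (π(i), π(i+1)) is a uniformly random ordered pair of distinct values from {1, …, 34}; by symmetry P[π(i) < π(i+1)] = 1/2.
By linearity: E[X] = 33 · (1/2) = (34 − 1) · (1/2) = 33/2 ≈ 16.5000.

E[X] = 33/2 = 16.5000.


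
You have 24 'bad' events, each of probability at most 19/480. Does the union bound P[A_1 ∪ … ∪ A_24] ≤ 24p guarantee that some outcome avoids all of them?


Union bound: P[∪_{i=1}^{24} A_i] ≤ Σ_i P[A_i] ≤ 24·p = 24·(19/480) = 19/20.
Numerically: 19/20 ≈ 0.9500.
Is 19/20 < 1? YES.
Since P[∪ A_i] ≤ 19/20 < 1, the complement has P[∩ A_i^c] ≥ 1 − 19/20 = 1/20 > 0, so some outcome avoids every A_i.

24·p = 19/20 ≈ 0.9500; existence CERTIFIED by the union bound.


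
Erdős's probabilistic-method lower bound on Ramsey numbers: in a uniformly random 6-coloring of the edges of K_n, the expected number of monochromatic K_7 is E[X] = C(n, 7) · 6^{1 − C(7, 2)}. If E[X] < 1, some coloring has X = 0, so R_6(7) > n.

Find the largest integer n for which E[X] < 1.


We need C(n, 7) · 6^{1 − 21} < 1, i.e. C(n, 7) < 6^{21 − 1} = 3656158440062976.
Check values of n near the boundary:
  n = 562: C(562, 7) = 3384017972944752; 3384017972944752 < 3656158440062976? YES
  n = 563: C(563, 7) = 3426622515769596; 3426622515769596 < 3656158440062976? YES
  n = 564: C(564, 7) = 3469685994423792; 3469685994423792 < 3656158440062976? YES
  n = 565: C(565, 7) = 3513212521235560; 3513212521235560 < 3656158440062976? YES
  n = 566: C(566, 7) = 3557206237959440; 3557206237959440 < 3656158440062976? YES
  n = 567: C(567, 7) = 3601671315933933; 3601671315933933 < 3656158440062976? YES
  n = 568: C(568, 7) = 3646611956239704; 3646611956239704 < 3656158440062976? YES
  n = 569: C(569, 7) = 3692032389858348; 3692032389858348 < 3656158440062976? NO
  n = 570: C(570, 7) = 3737936877831720; 3737936877831720 < 3656158440062976? NO
  n = 571: C(571, 7) = 3784329711421830; 3784329711421830 < 3656158440062976? NO
The largest n with C(n, 7) < 3656158440062976 is n = 568 (where E[X] = 16882462760369/16926659444736 ≈ 0.99739). Hence R_6(7) > 568, i.e. R_6(7) ≥ 569.

Largest n = 568; hence R_6(7) > 568.


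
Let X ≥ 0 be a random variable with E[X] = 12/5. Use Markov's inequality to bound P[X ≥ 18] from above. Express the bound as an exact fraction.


μ = E[X] = 12/5, a = 18.
Markov: P[X ≥ 18] ≤ μ/a = (12/5)/18 = 2/15.
Numerically: ≈ 0.133333.
(Since a = 18 > μ = 2.400000, the bound 2/15 is < 1 and informative.)

P[X ≥ 18] ≤ 2/15 ≈ 0.133333.


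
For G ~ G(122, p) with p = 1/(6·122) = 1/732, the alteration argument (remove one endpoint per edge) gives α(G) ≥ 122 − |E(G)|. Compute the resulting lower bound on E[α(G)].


E[|E(G)|] = C(122, 2)·p = 7381 · (1/732) = 121/12.
E[α(G)] ≥ n − E[|E(G)|] = 122 − 121/12 = 1343/12.
Numerically: ≈ 111.9167.
(This is only a lower bound; the true E[α(G)] may be larger.)

E[α(G)] ≥ 1343/12 ≈ 111.9167.


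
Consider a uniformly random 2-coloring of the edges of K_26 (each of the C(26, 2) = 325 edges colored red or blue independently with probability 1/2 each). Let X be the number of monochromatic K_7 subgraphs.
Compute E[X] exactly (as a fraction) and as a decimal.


Let X = Σ_S X_S over the C(26, 7) = 657800 subsets S of size 7, where X_S = 1 if the K_7 on S is monochromatic.
For a fixed S, the K_7 on S has C(7, 2) = 21 edges. P[all 21 edges red] = (1/2)^21, and likewise for blue, so P[monochromatic] = 2·(1/2)^21 = 2^{1 − 21} = 1/1048576.
By linearity of expectation: E[X] = C(26, 7) · 2^{1 − 21} = 657800 · 1/1048576 = 82225/131072.
Numerically: E[X] ≈ 0.6273.

E[X] = C(26,7)·2^(1−C(7,2)) = 82225/131072 ≈ 0.6273.


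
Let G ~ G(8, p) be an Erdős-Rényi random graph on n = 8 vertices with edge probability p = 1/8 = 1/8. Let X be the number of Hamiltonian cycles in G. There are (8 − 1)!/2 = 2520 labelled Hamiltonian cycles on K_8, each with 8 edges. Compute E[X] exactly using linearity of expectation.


K_8 has (8 − 1)!/2 = 2520 labelled Hamiltonian cycles.
For each such Hamiltonian cycle H, let X_H = 1 if all 8 edges of H are present in G. Then P[X_H = 1] = p^{8} = (1/8)^{8} = 1/16777216.
By linearity: E[X] = Σ_H E[X_H] = 2520 · p^{8} = 2520 · 1/16777216 = 315/2097152.
Numerically: E[X] ≈ 0.000150204.

E[X] = 2520 · (1/8)^{8} = 315/2097152 ≈ 0.000150204.


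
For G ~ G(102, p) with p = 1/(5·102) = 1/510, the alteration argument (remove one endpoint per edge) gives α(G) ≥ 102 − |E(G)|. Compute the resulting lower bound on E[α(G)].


E[|E(G)|] = C(102, 2)·p = 5151 · (1/510) = 101/10.
E[α(G)] ≥ n − E[|E(G)|] = 102 − 101/10 = 919/10.
Numerically: ≈ 91.9000.
(This is only a lower bound; the true E[α(G)] may be larger.)

E[α(G)] ≥ 919/10 ≈ 91.9000.


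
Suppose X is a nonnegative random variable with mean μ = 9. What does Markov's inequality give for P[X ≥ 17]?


μ = E[X] = 9, a = 17.
Markov: P[X ≥ 17] ≤ μ/a = (9)/17 = 9/17.
Numerically: ≈ 0.5294.
(Since a = 17 > μ = 9.0000, the bound 9/17 is < 1 and informative.)

P[X ≥ 17] ≤ 9/17 ≈ 0.5294.


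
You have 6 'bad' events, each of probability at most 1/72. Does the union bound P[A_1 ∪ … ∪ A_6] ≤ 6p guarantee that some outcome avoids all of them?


Union bound: P[∪_{i=1}^{6} A_i] ≤ Σ_i P[A_i] ≤ 6·p = 6·(1/72) = 1/12.
Numerically: 1/12 ≈ 0.0833333.
Is 1/12 < 1? YES.
Since P[∪ A_i] ≤ 1/12 < 1, the complement has P[∩ A_i^c] ≥ 1 − 1/12 = 11/12 > 0, so some outcome avoids every A_i.

6·p = 1/12 ≈ 0.0833333; existence CERTIFIED by the union bound.


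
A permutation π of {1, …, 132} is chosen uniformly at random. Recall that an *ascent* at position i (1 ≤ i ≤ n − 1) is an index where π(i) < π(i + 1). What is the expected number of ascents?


Write X = Σ X_I over i = 1, …, 131, with X_I the indicator of one ascent.
There are 131 indicators.
For each fixed i, the pair (π(i), π(i+1)) is a uniformly random ordered pair of distinct values from {1, …, 132}; by symmetry P[π(i) < π(i+1)] = 1/2.
By linearity: E[X] = 131 · (1/2) = (132 − 1) · (1/2) = 131/2 ≈ 65.500000.

E[X] = 131/2 = 65.500000.


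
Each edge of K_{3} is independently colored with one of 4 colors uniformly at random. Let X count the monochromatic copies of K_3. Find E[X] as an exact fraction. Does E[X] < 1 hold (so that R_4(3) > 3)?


E[X] = C(3, 3) · 4^{1 − 3} = 1 · 4^{−2} = 1/16.
As a reduced fraction: E[X] = 1/16 ≈ 0.062500.
Is E[X] < 1? YES.
Since E[X] < 1, there exists a 4-coloring of K_{3} with no monochromatic K_3; hence R_4(3) > 3.

E[X] = 1/16 ≈ 0.062500; E[X] < 1, so R_4(3) > 3.


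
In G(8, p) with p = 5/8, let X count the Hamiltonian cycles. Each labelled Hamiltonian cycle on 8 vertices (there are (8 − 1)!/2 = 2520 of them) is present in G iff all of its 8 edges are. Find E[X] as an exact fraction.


K_8 has (8 − 1)!/2 = 2520 labelled Hamiltonian cycles.
For each such Hamiltonian cycle H, let X_H = 1 if all 8 edges of H are present in G. Then P[X_H = 1] = p^{8} = (5/8)^{8} = 390625/16777216.
Summing the indicators: E[X] = Σ_H E[X_H] = 2520 · p^{8} = 2520 · 390625/16777216 = 123046875/2097152.
Numerically: E[X] ≈ 58.7.

E[X] = 2520 · (5/8)^{8} = 123046875/2097152 ≈ 58.7.


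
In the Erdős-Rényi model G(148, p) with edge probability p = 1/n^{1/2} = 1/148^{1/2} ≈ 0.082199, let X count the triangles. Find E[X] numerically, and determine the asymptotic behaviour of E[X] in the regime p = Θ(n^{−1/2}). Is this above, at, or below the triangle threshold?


Number of potential triangles: C(148, 3) = 529396.
Each occurs with probability p³ ≈ (0.082199)³ ≈ 5.5540198e-04.
By linearity: E[X] = C(148, 3)·p³ ≈ 529396 · 5.5540198e-04 ≈ 294.02759.
Since α = 1/2 < 1, p = c/n^{1/2} ≫ 1/n is above the triangle threshold p ~ 1/n. Asymptotically E[X] ~ (c³/6)·n^{3(1−α)} = (1³/6)·n^{1.5} → ∞; triangles are abundant w.h.p.

E[X] ≈ 294.02759; in regime p = Θ(1/n^{1/2}) E[X] diverges (above the triangle threshold p ~ 1/n).


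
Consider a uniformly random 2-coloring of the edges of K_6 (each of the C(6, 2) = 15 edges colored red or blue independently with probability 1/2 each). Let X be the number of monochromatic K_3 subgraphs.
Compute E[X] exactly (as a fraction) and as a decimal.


Let X = Σ_S X_S over the C(6, 3) = 20 subsets S of size 3, where X_S = 1 if the K_3 on S is monochromatic.
For a fixed S, the K_3 on S has C(3, 2) = 3 edges. P[all 3 edges red] = (1/2)^3, and likewise for blue, so P[monochromatic] = 2·(1/2)^3 = 2^{1 − 3} = 1/4.
Summing: E[X] = C(6, 3) · 2^{1 − 3} = 20 · 1/4 = 5.
Numerically: E[X] ≈ 5.0000.

E[X] = C(6,3)·2^(1−C(3,2)) = 5 ≈ 5.0000.


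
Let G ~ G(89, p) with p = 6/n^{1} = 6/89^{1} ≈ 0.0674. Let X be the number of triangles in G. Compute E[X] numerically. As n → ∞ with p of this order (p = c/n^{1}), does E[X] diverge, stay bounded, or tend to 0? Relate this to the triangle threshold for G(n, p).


Number of potential triangles: C(89, 3) = 113564.
Each occurs with probability p³ ≈ (0.0674)³ ≈ 3.06396e-04.
By linearity: E[X] = C(89, 3)·p³ ≈ 113564 · 3.06396e-04 ≈ 34.796.
Here α = 1, so p = 6/n is exactly at the triangle threshold p ~ 1/n. Asymptotically E[X] → c³/6 = 6³/6 = 36 ≈ 36.000, a bounded constant. In this regime the triangle count is asymptotically Poisson(c³/6).

E[X] ≈ 34.796; in regime p = Θ(1/n^{1}) E[X] stays bounded (at the triangle threshold p ~ 1/n).


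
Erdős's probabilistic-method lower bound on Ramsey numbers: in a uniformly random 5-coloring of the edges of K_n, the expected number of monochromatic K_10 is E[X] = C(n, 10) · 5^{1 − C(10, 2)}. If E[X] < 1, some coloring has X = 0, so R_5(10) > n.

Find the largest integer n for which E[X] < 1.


We need C(n, 10) · 5^{1 − 45} < 1, i.e. C(n, 10) < 5^{45 − 1} = 5684341886080801486968994140625.
Check values of n near the boundary:
  n = 5391: C(5391, 10) = 5666344714787188828795213697883; 5666344714787188828795213697883 < 5684341886080801486968994140625? YES
  n = 5392: C(5392, 10) = 5676873040158402483252283957448; 5676873040158402483252283957448 < 5684341886080801486968994140625? YES
  n = 5393: C(5393, 10) = 5687418968154238267170642278008; 5687418968154238267170642278008 < 5684341886080801486968994140625? NO
The largest n with C(n, 10) < 5684341886080801486968994140625 is n = 5392 (where E[X] = 5676873040158402483252283957448/5684341886080801486968994140625 ≈ 0.998686). Hence R_5(10) > 5392, i.e. R_5(10) ≥ 5393.

Largest n = 5392; hence R_5(10) > 5392.


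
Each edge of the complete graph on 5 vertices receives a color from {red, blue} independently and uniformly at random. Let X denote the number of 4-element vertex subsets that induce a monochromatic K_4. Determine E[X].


Let X = Σ_S X_S over the C(5, 4) = 5 subsets S of size 4, where X_S = 1 if the K_4 on S is monochromatic.
For a fixed S, the K_4 on S has C(4, 2) = 6 edges. P[all 6 edges red] = (1/2)^6, and likewise for blue, so P[monochromatic] = 2·(1/2)^6 = 2^{1 − 6} = 1/32.
By linearity: E[X] = C(5, 4) · 2^{1 − 6} = 5 · 1/32 = 5/32.
Numerically: E[X] ≈ 0.156250.

E[X] = C(5,4)·2^(1−C(4,2)) = 5/32 ≈ 0.156250.


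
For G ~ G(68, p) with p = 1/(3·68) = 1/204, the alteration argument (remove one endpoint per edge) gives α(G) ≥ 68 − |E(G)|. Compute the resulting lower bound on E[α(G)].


E[|E(G)|] = C(68, 2)·p = 2278 · (1/204) = 67/6.
E[α(G)] ≥ n − E[|E(G)|] = 68 − 67/6 = 341/6.
Numerically: ≈ 56.833333.
(This is only a lower bound; the true E[α(G)] may be larger.)

E[α(G)] ≥ 341/6 ≈ 56.833333.


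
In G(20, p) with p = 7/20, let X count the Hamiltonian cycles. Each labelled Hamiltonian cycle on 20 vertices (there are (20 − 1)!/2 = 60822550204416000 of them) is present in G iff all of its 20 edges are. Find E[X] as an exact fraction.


K_20 has (20 − 1)!/2 = 60822550204416000 labelled Hamiltonian cycles.
For each such Hamiltonian cycle H, let X_H = 1 if all 20 edges of H are present in G. Then P[X_H = 1] = p^{20} = (7/20)^{20} = 79792266297612001/104857600000000000000000000.
By linearity: E[X] = Σ_H E[X_H] = 60822550204416000 · p^{20} = 60822550204416000 · 79792266297612001/104857600000000000000000000 = 1184855742873690605203907421/25600000000000000000.
Numerically: E[X] ≈ 4.628e+07.

E[X] = 60822550204416000 · (7/20)^{20} = 1184855742873690605203907421/25600000000000000000 ≈ 4.628e+07.


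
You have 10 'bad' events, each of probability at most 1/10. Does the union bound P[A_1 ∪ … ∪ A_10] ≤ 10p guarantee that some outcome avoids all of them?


Union bound: P[∪_{i=1}^{10} A_i] ≤ Σ_i P[A_i] ≤ 10·p = 10·(1/10) = 1.
Numerically: 1 ≈ 1.0000.
Is 1 < 1? NO.
Since the bound 1 is ≥ 1, the union bound is uninformative here; it does NOT by itself certify existence.

10·p = 1 ≈ 1.0000; existence NOT certified by the union bound.


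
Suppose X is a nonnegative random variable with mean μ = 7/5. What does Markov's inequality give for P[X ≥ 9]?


μ = E[X] = 7/5, a = 9.
Markov: P[X ≥ 9] ≤ μ/a = (7/5)/9 = 7/45.
Numerically: ≈ 0.15556.
(Since a = 9 > μ = 1.40000, the bound 7/45 is < 1 and informative.)

P[X ≥ 9] ≤ 7/45 ≈ 0.15556.


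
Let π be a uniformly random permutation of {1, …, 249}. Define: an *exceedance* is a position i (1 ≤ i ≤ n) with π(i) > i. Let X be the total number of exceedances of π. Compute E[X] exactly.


Write X = Σ_{i=1}^{249} X_i, where X_i = 1_{π(i) > i}.
For each fixed i, π(i) is uniform over {1, …, 249} (marginal of a uniform permutation), so P[π(i) > i] = (n − i)/n. Summing: Σ_{i=1}^{249} (n − i)/n = (0 + 1 + … + 248)/249 = 249(249 − 1)/(2·249) = (249 − 1)/2.
Hence E[X] = Σ_{i=1}^{249} (249 − i)/249 = 124 ≈ 124.000000.

E[X] = 124 = 124.000000.


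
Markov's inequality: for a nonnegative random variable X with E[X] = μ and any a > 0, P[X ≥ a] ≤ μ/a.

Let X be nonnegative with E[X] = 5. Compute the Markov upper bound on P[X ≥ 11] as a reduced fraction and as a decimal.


μ = E[X] = 5, a = 11.
Markov: P[X ≥ 11] ≤ μ/a = (5)/11 = 5/11.
Numerically: ≈ 0.455.
(Since a = 11 > μ = 5.000, the bound 5/11 is < 1 and informative.)

P[X ≥ 11] ≤ 5/11 ≈ 0.455.


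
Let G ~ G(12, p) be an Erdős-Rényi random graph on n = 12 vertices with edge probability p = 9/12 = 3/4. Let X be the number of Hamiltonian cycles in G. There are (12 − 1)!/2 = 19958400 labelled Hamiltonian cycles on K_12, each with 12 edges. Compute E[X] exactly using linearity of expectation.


K_12 has (12 − 1)!/2 = 19958400 labelled Hamiltonian cycles.
For each such Hamiltonian cycle H, let X_H = 1 if all 12 edges of H are present in G. Then P[X_H = 1] = p^{12} = (3/4)^{12} = 531441/16777216.
By linearity: E[X] = Σ_H E[X_H] = 19958400 · p^{12} = 19958400 · 531441/16777216 = 82864937925/131072.
Numerically: E[X] ≈ 632209.

E[X] = 19958400 · (3/4)^{12} = 82864937925/131072 ≈ 632209.


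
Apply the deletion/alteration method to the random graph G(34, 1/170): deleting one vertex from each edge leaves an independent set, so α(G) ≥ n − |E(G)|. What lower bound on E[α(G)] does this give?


E[|E(G)|] = C(34, 2)·p = 561 · (1/170) = 33/10.
E[α(G)] ≥ n − E[|E(G)|] = 34 − 33/10 = 307/10.
Numerically: ≈ 30.700.
(This is only a lower bound; the true E[α(G)] may be larger.)

E[α(G)] ≥ 307/10 ≈ 30.700.


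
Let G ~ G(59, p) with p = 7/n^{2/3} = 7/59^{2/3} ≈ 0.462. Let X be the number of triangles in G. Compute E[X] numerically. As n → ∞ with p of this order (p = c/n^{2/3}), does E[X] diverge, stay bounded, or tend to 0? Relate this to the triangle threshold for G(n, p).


Number of potential triangles: C(59, 3) = 32509.
Each occurs with probability p³ ≈ (0.462)³ ≈ 9.85349e-02.
By linearity: E[X] = C(59, 3)·p³ ≈ 32509 · 9.85349e-02 ≈ 3203.271.
Since α = 2/3 < 1, p = c/n^{2/3} ≫ 1/n is above the triangle threshold p ~ 1/n. Asymptotically E[X] ~ (c³/6)·n^{3(1−α)} = (7³/6)·n^{1} → ∞; triangles are abundant w.h.p.

E[X] ≈ 3203.271; in regime p = Θ(1/n^{2/3}) E[X] diverges (above the triangle threshold p ~ 1/n).


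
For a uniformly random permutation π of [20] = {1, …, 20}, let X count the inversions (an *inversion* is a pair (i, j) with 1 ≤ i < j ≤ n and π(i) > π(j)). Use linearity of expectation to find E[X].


Write X = Σ X_I over the C(20, 2) = 190 pairs i < j, with X_I the indicator of one inversion.
There are 190 indicators.
For each fixed pair i < j, the values π(i) and π(j) are two distinct elements of {1, …, 20} in uniformly random order; by symmetry P[π(i) > π(j)] = 1/2.
By linearity: E[X] = 190 · (1/2) = C(20, 2) · (1/2) = 190/2 = 95 ≈ 95.000.

E[X] = 95 = 95.000.


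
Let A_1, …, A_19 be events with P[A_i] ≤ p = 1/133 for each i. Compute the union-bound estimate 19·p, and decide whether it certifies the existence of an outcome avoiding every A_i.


Union bound: P[∪_{i=1}^{19} A_i] ≤ Σ_i P[A_i] ≤ 19·p = 19·(1/133) = 1/7.
Numerically: 1/7 ≈ 0.143.
Is 1/7 < 1? YES.
Since P[∪ A_i] ≤ 1/7 < 1, the complement has P[∩ A_i^c] ≥ 1 − 1/7 = 6/7 > 0, so some outcome avoids every A_i.

19·p = 1/7 ≈ 0.143; existence CERTIFIED by the union bound.


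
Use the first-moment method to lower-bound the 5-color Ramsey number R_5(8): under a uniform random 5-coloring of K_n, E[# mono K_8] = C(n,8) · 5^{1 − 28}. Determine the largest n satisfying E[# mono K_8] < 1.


We need C(n, 8) · 5^{1 − 28} < 1, i.e. C(n, 8) < 5^{28 − 1} = 7450580596923828125.
Check values of n near the boundary:
  n = 860: C(860, 8) = 7182671140665308145; 7182671140665308145 < 7450580596923828125? YES
  n = 861: C(861, 8) = 7250034996615275865; 7250034996615275865 < 7450580596923828125? YES
  n = 862: C(862, 8) = 7317951015318931845; 7317951015318931845 < 7450580596923828125? YES
  n = 863: C(863, 8) = 7386423071602617757; 7386423071602617757 < 7450580596923828125? YES
  n = 864: C(864, 8) = 7455455062926006708; 7455455062926006708 < 7450580596923828125? NO
  n = 865: C(865, 8) = 7525050909487743060; 7525050909487743060 < 7450580596923828125? NO
The largest n with C(n, 8) < 7450580596923828125 is n = 863 (where E[X] = 7386423071602617757/7450580596923828125 ≈ 0.99139). Hence R_5(8) > 863, i.e. R_5(8) ≥ 864.

Largest n = 863; hence R_5(8) > 863.


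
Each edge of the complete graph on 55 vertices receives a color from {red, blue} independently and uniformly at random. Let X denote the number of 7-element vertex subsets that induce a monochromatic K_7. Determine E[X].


Let X = Σ_S X_S over the C(55, 7) = 202927725 subsets S of size 7, where X_S = 1 if the K_7 on S is monochromatic.
For a fixed S, the K_7 on S has C(7, 2) = 21 edges. P[all 21 edges red] = (1/2)^21, and likewise for blue, so P[monochromatic] = 2·(1/2)^21 = 2^{1 − 21} = 1/1048576.
By linearity: E[X] = C(55, 7) · 2^{1 − 21} = 202927725 · 1/1048576 = 202927725/1048576.
Numerically: E[X] ≈ 193.5270.

E[X] = C(55,7)·2^(1−C(7,2)) = 202927725/1048576 ≈ 193.5270.


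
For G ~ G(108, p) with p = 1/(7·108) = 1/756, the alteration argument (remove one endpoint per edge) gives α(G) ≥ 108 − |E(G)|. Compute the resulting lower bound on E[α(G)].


E[|E(G)|] = C(108, 2)·p = 5778 · (1/756) = 107/14.
E[α(G)] ≥ n − E[|E(G)|] = 108 − 107/14 = 1405/14.
Numerically: ≈ 100.35714.
(This is only a lower bound; the true E[α(G)] may be larger.)

E[α(G)] ≥ 1405/14 ≈ 100.35714.


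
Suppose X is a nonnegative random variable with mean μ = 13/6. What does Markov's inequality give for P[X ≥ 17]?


μ = E[X] = 13/6, a = 17.
Markov: P[X ≥ 17] ≤ μ/a = (13/6)/17 = 13/102.
Numerically: ≈ 0.127.
(Since a = 17 > μ = 2.167, the bound 13/102 is < 1 and informative.)

P[X ≥ 17] ≤ 13/102 ≈ 0.127.


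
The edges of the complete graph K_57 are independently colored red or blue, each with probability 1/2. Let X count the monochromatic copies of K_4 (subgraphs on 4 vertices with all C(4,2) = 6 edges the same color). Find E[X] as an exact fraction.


Let X = Σ_S X_S over the C(57, 4) = 395010 subsets S of size 4, where X_S = 1 if the K_4 on S is monochromatic.
For a fixed S, the K_4 on S has C(4, 2) = 6 edges. P[all 6 edges red] = (1/2)^6, and likewise for blue, so P[monochromatic] = 2·(1/2)^6 = 2^{1 − 6} = 1/32.
By linearity of expectation: E[X] = C(57, 4) · 2^{1 − 6} = 395010 · 1/32 = 197505/16.
Numerically: E[X] ≈ 12344.062500.

E[X] = C(57,4)·2^(1−C(4,2)) = 197505/16 ≈ 12344.062500.


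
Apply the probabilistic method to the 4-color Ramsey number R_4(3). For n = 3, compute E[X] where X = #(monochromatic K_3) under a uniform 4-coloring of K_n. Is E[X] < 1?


E[X] = C(3, 3) · 4^{1 − 3} = 1 · 4^{−2} = 1/16.
As a reduced fraction: E[X] = 1/16 ≈ 0.0625.
Is E[X] < 1? YES.
Since E[X] < 1, there exists a 4-coloring of K_{3} with no monochromatic K_3; hence R_4(3) > 3.

E[X] = 1/16 ≈ 0.0625; E[X] < 1, so R_4(3) > 3.


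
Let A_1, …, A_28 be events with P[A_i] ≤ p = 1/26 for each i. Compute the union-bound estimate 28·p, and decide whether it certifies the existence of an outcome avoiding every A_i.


Union bound: P[∪_{i=1}^{28} A_i] ≤ Σ_i P[A_i] ≤ 28·p = 28·(1/26) = 14/13.
Numerically: 14/13 ≈ 1.0769.
Is 14/13 < 1? NO.
Since the bound 14/13 is ≥ 1, the union bound is uninformative here; it does NOT by itself certify existence.

28·p = 14/13 ≈ 1.0769; existence NOT certified by the union bound.


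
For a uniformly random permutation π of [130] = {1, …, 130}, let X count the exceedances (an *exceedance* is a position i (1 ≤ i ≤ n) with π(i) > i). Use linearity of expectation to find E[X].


Write X = Σ_{i=1}^{130} X_i, where X_i = 1_{π(i) > i}.
For each fixed i, π(i) is uniform over {1, …, 130} (marginal of a uniform permutation), so P[π(i) > i] = (n − i)/n. Summing: Σ_{i=1}^{130} (n − i)/n = (0 + 1 + … + 129)/130 = 130(130 − 1)/(2·130) = (130 − 1)/2.
Hence E[X] = Σ_{i=1}^{130} (130 − i)/130 = 129/2 ≈ 64.500000.

E[X] = 129/2 = 64.500000.


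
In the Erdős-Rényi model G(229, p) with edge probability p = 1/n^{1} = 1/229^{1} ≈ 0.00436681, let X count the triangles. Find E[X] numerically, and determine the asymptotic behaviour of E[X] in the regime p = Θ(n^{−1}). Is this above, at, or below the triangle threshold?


Number of potential triangles: C(229, 3) = 1975354.
Each occurs with probability p³ ≈ (0.00436681)³ ≈ 8.32709564e-08.
By linearity: E[X] = C(229, 3)·p³ ≈ 1975354 · 8.32709564e-08 ≈ 0.164490.
Here α = 1, so p = 1/n is exactly at the triangle threshold p ~ 1/n. Asymptotically E[X] → c³/6 = 1³/6 = 1/6 ≈ 0.166667, a bounded constant. In this regime the triangle count is asymptotically Poisson(c³/6).

E[X] ≈ 0.164490; in regime p = Θ(1/n^{1}) E[X] stays bounded (at the triangle threshold p ~ 1/n).


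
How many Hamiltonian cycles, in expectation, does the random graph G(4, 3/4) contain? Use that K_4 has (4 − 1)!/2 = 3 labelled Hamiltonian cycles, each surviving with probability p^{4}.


K_4 has (4 − 1)!/2 = 3 labelled Hamiltonian cycles.
For each such Hamiltonian cycle H, let X_H = 1 if all 4 edges of H are present in G. Then P[X_H = 1] = p^{4} = (3/4)^{4} = 81/256.
By linearity: E[X] = Σ_H E[X_H] = 3 · p^{4} = 3 · 81/256 = 243/256.
Numerically: E[X] ≈ 0.94922.

E[X] = 3 · (3/4)^{4} = 243/256 ≈ 0.94922.


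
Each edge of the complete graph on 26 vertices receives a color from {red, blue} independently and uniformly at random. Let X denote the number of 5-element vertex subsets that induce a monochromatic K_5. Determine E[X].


Let X = Σ_S X_S over the C(26, 5) = 65780 subsets S of size 5, where X_S = 1 if the K_5 on S is monochromatic.
For a fixed S, the K_5 on S has C(5, 2) = 10 edges. P[all 10 edges red] = (1/2)^10, and likewise for blue, so P[monochromatic] = 2·(1/2)^10 = 2^{1 − 10} = 1/512.
By linearity of expectation: E[X] = C(26, 5) · 2^{1 − 10} = 65780 · 1/512 = 16445/128.
Numerically: E[X] ≈ 128.47656.

E[X] = C(26,5)·2^(1−C(5,2)) = 16445/128 ≈ 128.47656.


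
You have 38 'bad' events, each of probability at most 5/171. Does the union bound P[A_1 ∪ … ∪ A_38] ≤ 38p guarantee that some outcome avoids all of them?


Union bound: P[∪_{i=1}^{38} A_i] ≤ Σ_i P[A_i] ≤ 38·p = 38·(5/171) = 10/9.
Numerically: 10/9 ≈ 1.11111.
Is 10/9 < 1? NO.
Since the bound 10/9 is ≥ 1, the union bound is uninformative here; it does NOT by itself certify existence.

38·p = 10/9 ≈ 1.11111; existence NOT certified by the union bound.


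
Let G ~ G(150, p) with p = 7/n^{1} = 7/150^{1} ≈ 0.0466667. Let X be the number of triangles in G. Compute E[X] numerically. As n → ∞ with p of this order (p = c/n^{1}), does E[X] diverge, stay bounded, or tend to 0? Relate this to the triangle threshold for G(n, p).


Number of potential triangles: C(150, 3) = 551300.
Each occurs with probability p³ ≈ (0.0466667)³ ≈ 1.01629630e-04.
By linearity: E[X] = C(150, 3)·p³ ≈ 551300 · 1.01629630e-04 ≈ 56.028415.
Here α = 1, so p = 7/n is exactly at the triangle threshold p ~ 1/n. Asymptotically E[X] → c³/6 = 7³/6 = 343/6 ≈ 57.166667, a bounded constant. In this regime the triangle count is asymptotically Poisson(c³/6).

E[X] ≈ 56.028415; in regime p = Θ(1/n^{1}) E[X] stays bounded (at the triangle threshold p ~ 1/n).


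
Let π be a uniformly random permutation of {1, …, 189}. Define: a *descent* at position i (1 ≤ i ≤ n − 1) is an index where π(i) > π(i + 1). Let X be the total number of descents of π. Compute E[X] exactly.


Write X = Σ X_I over i = 1, …, 188, with X_I the indicator of one descent.
There are 188 indicators.
For each fixed i, the pair (π(i), π(i+1)) is a uniformly random ordered pair of distinct values from {1, …, 189}; by symmetry P[π(i) > π(i+1)] = 1/2.
By linearity: E[X] = 188 · (1/2) = (189 − 1) · (1/2) = 94 ≈ 94.000000.

E[X] = 94 = 94.000000.


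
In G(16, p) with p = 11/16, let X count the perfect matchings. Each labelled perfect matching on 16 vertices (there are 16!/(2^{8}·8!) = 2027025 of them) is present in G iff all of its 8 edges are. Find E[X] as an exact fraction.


K_16 has 16!/(2^{8}·8!) = 2027025 labelled perfect matchings.
For each such perfect matching H, let X_H = 1 if all 8 edges of H are present in G. Then P[X_H = 1] = p^{8} = (11/16)^{8} = 214358881/4294967296.
Summing the indicators: E[X] = Σ_H E[X_H] = 2027025 · p^{8} = 2027025 · 214358881/4294967296 = 434510810759025/4294967296.
Numerically: E[X] ≈ 1.0117e+05.

E[X] = 2027025 · (11/16)^{8} = 434510810759025/4294967296 ≈ 1.0117e+05.


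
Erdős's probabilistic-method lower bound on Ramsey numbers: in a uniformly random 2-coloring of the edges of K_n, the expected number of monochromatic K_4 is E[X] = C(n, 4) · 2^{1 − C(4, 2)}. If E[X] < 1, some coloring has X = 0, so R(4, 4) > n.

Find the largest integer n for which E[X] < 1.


We need C(n, 4) · 2^{1 − 6} < 1, i.e. C(n, 4) < 2^{6 − 1} = 32.
Check values of n near the boundary:
  n = 4: C(4, 4) = 1; 1 < 32? YES
  n = 5: C(5, 4) = 5; 5 < 32? YES
  n = 6: C(6, 4) = 15; 15 < 32? YES
  n = 7: C(7, 4) = 35; 35 < 32? NO
  n = 8: C(8, 4) = 70; 70 < 32? NO
The largest n with C(n, 4) < 32 is n = 6 (where E[X] = 15/32 ≈ 0.469). Hence R(4, 4) > 6, i.e. R(4, 4) ≥ 7.

Largest n = 6; hence R(4, 4) > 6.


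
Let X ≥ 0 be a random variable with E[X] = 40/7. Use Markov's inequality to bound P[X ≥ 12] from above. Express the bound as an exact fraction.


μ = E[X] = 40/7, a = 12.
Markov: P[X ≥ 12] ≤ μ/a = (40/7)/12 = 10/21.
Numerically: ≈ 0.476.
(Since a = 12 > μ = 5.714, the bound 10/21 is < 1 and informative.)

P[X ≥ 12] ≤ 10/21 ≈ 0.476.


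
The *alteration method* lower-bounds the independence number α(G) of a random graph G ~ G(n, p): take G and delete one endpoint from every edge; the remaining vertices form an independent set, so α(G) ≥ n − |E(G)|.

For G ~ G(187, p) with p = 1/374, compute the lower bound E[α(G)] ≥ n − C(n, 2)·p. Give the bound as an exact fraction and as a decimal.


E[|E(G)|] = C(187, 2)·p = 17391 · (1/374) = 93/2.
E[α(G)] ≥ n − E[|E(G)|] = 187 − 93/2 = 281/2.
Numerically: ≈ 140.50000.
(This is only a lower bound; the true E[α(G)] may be larger.)

E[α(G)] ≥ 281/2 ≈ 140.50000.


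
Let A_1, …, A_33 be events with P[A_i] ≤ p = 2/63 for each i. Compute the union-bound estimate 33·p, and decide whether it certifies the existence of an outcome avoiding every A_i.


Union bound: P[∪_{i=1}^{33} A_i] ≤ Σ_i P[A_i] ≤ 33·p = 33·(2/63) = 22/21.
Numerically: 22/21 ≈ 1.0476.
Is 22/21 < 1? NO.
Since the bound 22/21 is ≥ 1, the union bound is uninformative here; it does NOT by itself certify existence.

33·p = 22/21 ≈ 1.0476; existence NOT certified by the union bound.


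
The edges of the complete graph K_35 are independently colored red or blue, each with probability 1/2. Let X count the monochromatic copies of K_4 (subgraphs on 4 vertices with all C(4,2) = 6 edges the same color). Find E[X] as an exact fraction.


Let X = Σ_S X_S over the C(35, 4) = 52360 subsets S of size 4, where X_S = 1 if the K_4 on S is monochromatic.
For a fixed S, the K_4 on S has C(4, 2) = 6 edges. P[all 6 edges red] = (1/2)^6, and likewise for blue, so P[monochromatic] = 2·(1/2)^6 = 2^{1 − 6} = 1/32.
By linearity: E[X] = C(35, 4) · 2^{1 − 6} = 52360 · 1/32 = 6545/4.
Numerically: E[X] ≈ 1636.2500.

E[X] = C(35,4)·2^(1−C(4,2)) = 6545/4 ≈ 1636.2500.


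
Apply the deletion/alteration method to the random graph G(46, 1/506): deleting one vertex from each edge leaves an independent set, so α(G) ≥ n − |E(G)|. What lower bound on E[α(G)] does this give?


E[|E(G)|] = C(46, 2)·p = 1035 · (1/506) = 45/22.
E[α(G)] ≥ n − E[|E(G)|] = 46 − 45/22 = 967/22.
Numerically: ≈ 43.9545.
(This is only a lower bound; the true E[α(G)] may be larger.)

E[α(G)] ≥ 967/22 ≈ 43.9545.


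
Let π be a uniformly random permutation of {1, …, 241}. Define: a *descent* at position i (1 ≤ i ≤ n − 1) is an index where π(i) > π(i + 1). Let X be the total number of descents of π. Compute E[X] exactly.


Write X = Σ X_I over i = 1, …, 240, with X_I the indicator of one descent.
There are 240 indicators.
For each fixed i, the pair (π(i), π(i+1)) is a uniformly random ordered pair of distinct values from {1, …, 241}; by symmetry P[π(i) > π(i+1)] = 1/2.
By linearity: E[X] = 240 · (1/2) = (241 − 1) · (1/2) = 120 ≈ 120.000.

E[X] = 120 = 120.000.


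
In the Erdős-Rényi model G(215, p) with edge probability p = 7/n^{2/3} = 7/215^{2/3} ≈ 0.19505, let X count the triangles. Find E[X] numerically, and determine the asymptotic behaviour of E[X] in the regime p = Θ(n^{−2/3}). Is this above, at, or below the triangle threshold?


Number of potential triangles: C(215, 3) = 1633355.
Each occurs with probability p³ ≈ (0.19505)³ ≈ 7.4202271e-03.
By linearity: E[X] = C(215, 3)·p³ ≈ 1633355 · 7.4202271e-03 ≈ 12119.86512.
Since α = 2/3 < 1, p = c/n^{2/3} ≫ 1/n is above the triangle threshold p ~ 1/n. Asymptotically E[X] ~ (c³/6)·n^{3(1−α)} = (7³/6)·n^{1} → ∞; triangles are abundant w.h.p.

E[X] ≈ 12119.86512; in regime p = Θ(1/n^{2/3}) E[X] diverges (above the triangle threshold p ~ 1/n).


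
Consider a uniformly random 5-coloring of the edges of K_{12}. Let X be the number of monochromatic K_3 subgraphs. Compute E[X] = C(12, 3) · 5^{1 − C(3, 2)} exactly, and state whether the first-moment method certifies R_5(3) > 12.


E[X] = C(12, 3) · 5^{1 − 3} = 220 · 5^{−2} = 220/25.
As a reduced fraction: E[X] = 44/5 ≈ 8.8000000.
Is E[X] < 1? NO.
Since E[X] ≥ 1, the first-moment bound is inconclusive at n = 12; it does NOT by itself certify R_5(3) > 12.

E[X] = 44/5 ≈ 8.8000000; E[X] ≥ 1; first-moment method inconclusive here.


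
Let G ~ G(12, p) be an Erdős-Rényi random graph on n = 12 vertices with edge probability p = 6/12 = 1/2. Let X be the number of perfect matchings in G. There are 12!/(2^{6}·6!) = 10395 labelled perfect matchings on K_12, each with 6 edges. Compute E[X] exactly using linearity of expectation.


K_12 has 12!/(2^{6}·6!) = 10395 labelled perfect matchings.
For each such perfect matching H, let X_H = 1 if all 6 edges of H are present in G. Then P[X_H = 1] = p^{6} = (1/2)^{6} = 1/64.
By linearity of expectation: E[X] = Σ_H E[X_H] = 10395 · p^{6} = 10395 · 1/64 = 10395/64.
Numerically: E[X] ≈ 162.422.

E[X] = 10395 · (1/2)^{6} = 10395/64 ≈ 162.422.


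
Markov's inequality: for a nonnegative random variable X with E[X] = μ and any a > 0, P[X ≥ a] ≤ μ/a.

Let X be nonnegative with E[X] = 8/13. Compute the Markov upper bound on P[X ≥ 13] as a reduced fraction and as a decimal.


μ = E[X] = 8/13, a = 13.
Markov: P[X ≥ 13] ≤ μ/a = (8/13)/13 = 8/169.
Numerically: ≈ 0.047.
(Since a = 13 > μ = 0.615, the bound 8/169 is < 1 and informative.)

P[X ≥ 13] ≤ 8/169 ≈ 0.047.


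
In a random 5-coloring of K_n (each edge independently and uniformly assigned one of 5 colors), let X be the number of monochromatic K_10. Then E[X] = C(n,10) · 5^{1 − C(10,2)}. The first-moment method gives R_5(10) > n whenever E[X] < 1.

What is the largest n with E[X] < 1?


We need C(n, 10) · 5^{1 − 45} < 1, i.e. C(n, 10) < 5^{45 − 1} = 5684341886080801486968994140625.
Check values of n near the boundary:
  n = 5391: C(5391, 10) = 5666344714787188828795213697883; 5666344714787188828795213697883 < 5684341886080801486968994140625? YES
  n = 5392: C(5392, 10) = 5676873040158402483252283957448; 5676873040158402483252283957448 < 5684341886080801486968994140625? YES
  n = 5393: C(5393, 10) = 5687418968154238267170642278008; 5687418968154238267170642278008 < 5684341886080801486968994140625? NO
  n = 5394: C(5394, 10) = 5697982524930156243149785372878; 5697982524930156243149785372878 < 5684341886080801486968994140625? NO
  n = 5395: C(5395, 10) = 5708563736675616143322765475706; 5708563736675616143322765475706 < 5684341886080801486968994140625? NO
The largest n with C(n, 10) < 5684341886080801486968994140625 is n = 5392 (where E[X] = 5676873040158402483252283957448/5684341886080801486968994140625 ≈ 0.9987). Hence R_5(10) > 5392, i.e. R_5(10) ≥ 5393.

Largest n = 5392; hence R_5(10) > 5392.


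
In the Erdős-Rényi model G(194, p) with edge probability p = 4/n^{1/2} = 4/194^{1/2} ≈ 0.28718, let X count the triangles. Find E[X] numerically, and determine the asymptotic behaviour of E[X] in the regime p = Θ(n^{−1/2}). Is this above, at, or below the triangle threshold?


Number of potential triangles: C(194, 3) = 1198144.
Each occurs with probability p³ ≈ (0.28718)³ ≈ 2.3685218e-02.
By linearity: E[X] = C(194, 3)·p³ ≈ 1198144 · 2.3685218e-02 ≈ 28378.30136.
Since α = 1/2 < 1, p = c/n^{1/2} ≫ 1/n is above the triangle threshold p ~ 1/n. Asymptotically E[X] ~ (c³/6)·n^{3(1−α)} = (4³/6)·n^{1.5} → ∞; triangles are abundant w.h.p.

E[X] ≈ 28378.30136; in regime p = Θ(1/n^{1/2}) E[X] diverges (above the triangle threshold p ~ 1/n).


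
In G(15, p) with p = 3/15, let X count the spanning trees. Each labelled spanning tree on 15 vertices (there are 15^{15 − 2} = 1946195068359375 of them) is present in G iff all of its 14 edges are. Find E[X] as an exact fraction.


K_15 has 15^{15 − 2} = 1946195068359375 labelled spanning trees.
For each such spanning tree H, let X_H = 1 if all 14 edges of H are present in G. Then P[X_H = 1] = p^{14} = (1/5)^{14} = 1/6103515625.
By linearity of expectation: E[X] = Σ_H E[X_H] = 1946195068359375 · p^{14} = 1946195068359375 · 1/6103515625 = 1594323/5.
Numerically: E[X] ≈ 3.19e+05.

E[X] = 1946195068359375 · (1/5)^{14} = 1594323/5 ≈ 3.19e+05.


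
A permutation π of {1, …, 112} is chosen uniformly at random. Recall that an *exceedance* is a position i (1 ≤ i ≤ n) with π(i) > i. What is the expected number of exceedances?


Write X = Σ_{i=1}^{112} X_i, where X_i = 1_{π(i) > i}.
For each fixed i, π(i) is uniform over {1, …, 112} (marginal of a uniform permutation), so P[π(i) > i] = (n − i)/n. Summing: Σ_{i=1}^{112} (n − i)/n = (0 + 1 + … + 111)/112 = 112(112 − 1)/(2·112) = (112 − 1)/2.
Hence E[X] = Σ_{i=1}^{112} (112 − i)/112 = 111/2 ≈ 55.50000.

E[X] = 111/2 = 55.50000.
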